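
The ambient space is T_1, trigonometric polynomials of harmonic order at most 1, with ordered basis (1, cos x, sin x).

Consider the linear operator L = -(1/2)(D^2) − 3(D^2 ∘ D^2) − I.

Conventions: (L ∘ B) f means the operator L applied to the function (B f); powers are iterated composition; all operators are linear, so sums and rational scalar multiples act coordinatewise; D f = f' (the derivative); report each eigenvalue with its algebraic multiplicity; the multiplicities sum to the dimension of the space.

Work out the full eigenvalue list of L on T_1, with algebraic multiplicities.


λ = -7/2 (multiplicity 2), λ = -1 (multiplicity 1)

image of 1: -1
image of cos x: -(7/2)cos x
image of sin x: -(7/2)sin x
the matrix is diagonal; its diagonal is (-1, -7/2, -7/2)
for a triangular matrix the eigenvalues are the diagonal entries, with algebraic multiplicity their repetition count


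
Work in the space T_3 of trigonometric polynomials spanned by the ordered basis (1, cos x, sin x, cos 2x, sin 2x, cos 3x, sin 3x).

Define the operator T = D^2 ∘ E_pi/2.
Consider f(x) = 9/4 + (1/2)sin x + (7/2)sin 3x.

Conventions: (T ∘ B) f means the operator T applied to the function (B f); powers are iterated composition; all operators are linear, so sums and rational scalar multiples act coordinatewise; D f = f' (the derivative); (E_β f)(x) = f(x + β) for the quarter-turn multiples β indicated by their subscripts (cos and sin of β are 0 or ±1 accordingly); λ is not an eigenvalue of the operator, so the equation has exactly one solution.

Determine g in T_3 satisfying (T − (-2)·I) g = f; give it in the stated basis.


write g with unknown coordinates in the stated basis and equate coefficients in (T − (-2)·I) g = f
solving from the highest basis element down gives g = 9/8 + (1/10)cos x + (1/5)sin x - (63/170)cos 3x + (7/85)sin 3x
check: T g = -(1/5)cos x + (1/10)sin x + (63/85)cos 3x + (567/170)sin 3x
so T g − (-2)·g = 9/4 + (1/2)sin x + (7/2)sin 3x = f ✓

g(x) = 9/8 + (1/10)cos x + (1/5)sin x - (63/170)cos 3x + (7/85)sin 3x


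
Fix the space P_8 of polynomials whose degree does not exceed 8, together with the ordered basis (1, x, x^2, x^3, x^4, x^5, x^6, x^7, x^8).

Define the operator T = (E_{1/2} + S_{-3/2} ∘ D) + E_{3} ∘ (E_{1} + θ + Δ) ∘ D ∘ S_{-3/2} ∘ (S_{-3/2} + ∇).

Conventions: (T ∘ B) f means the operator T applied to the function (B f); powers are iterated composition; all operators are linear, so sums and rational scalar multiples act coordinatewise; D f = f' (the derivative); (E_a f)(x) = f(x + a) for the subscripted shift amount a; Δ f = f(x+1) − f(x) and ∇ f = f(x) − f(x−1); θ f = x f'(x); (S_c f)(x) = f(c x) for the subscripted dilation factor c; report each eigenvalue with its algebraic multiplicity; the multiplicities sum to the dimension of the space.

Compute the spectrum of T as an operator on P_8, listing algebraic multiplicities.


image of 1: 1
image of x: x + 15/4
image of x^2: x^2 + (73/4)x + 313/4
image of x^3: x^3 + (7089/64)x^2 + (24945/32)x + 96875/64
image of x^4: x^4 + (6377/16)x^3 + (133941/32)x^2 + (461851/32)x + 536813/32
image of x^5: x^5 + (1504705/1024)x^4 + (5123485/256)x^3 + (54591805/512)x^2 + (66187565/256)x + 246406967/1024
image of x^6: x^6 + (4739385/1024)x^5 + (39276795/512)x^4 + (131241295/256)x^3 + (446258805/256)x^2 + (1542878511/512)x + 1082814065/512
image of x^7: x^7 + (235729193/16384)x^6 + (2333731659/8192)x^5 + (39519515245/16384)x^4 + (45593428685/4096)x^3 + (484156023477/16384)x^2 + (350522185811/8192)x + 432210515795/16384
image of x^8: x^8 + (42910849/1024)x^7 + (3889846555/4096)x^6 + (38283352135/4096)x^5 + (213108195475/4096)x^4 + (725251076473/4096)x^3 + (1508939644429/4096)x^2 + (1775542046989/4096)x + 909913701361/4096
the matrix is upper triangular; its diagonal is (1, 1, 1, 1, 1, 1, 1, 1, 1)
for a triangular matrix the eigenvalues are the diagonal entries, with algebraic multiplicity their repetition count

λ = 1 (multiplicity 9)


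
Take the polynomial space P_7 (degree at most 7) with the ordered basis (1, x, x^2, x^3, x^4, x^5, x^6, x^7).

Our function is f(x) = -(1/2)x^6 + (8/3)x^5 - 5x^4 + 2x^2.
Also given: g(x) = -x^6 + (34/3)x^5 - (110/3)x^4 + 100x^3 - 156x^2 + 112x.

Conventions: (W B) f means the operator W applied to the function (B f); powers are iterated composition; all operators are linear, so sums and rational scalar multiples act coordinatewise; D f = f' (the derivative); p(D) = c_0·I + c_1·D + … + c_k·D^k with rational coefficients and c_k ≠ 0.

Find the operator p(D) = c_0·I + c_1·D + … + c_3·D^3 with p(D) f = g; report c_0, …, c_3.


p(D) = 2·I − 2·D − D^3, i.e. c_0 = 2, c_1 = -2, c_2 = 0, c_3 = -1

D^0 f = -(1/2)x^6 + (8/3)x^5 - 5x^4 + 2x^2
D^1 f = -3x^5 + (40/3)x^4 - 20x^3 + 4x
D^2 f = -15x^4 + (160/3)x^3 - 60x^2 + 4
D^3 f = -60x^3 + 160x^2 - 120x
matching coefficients of g against c_0 f + c_1 Df + … from the top degree down determines the c_i
solution: c_0 = 2, c_1 = -2, c_2 = 0, c_3 = -1


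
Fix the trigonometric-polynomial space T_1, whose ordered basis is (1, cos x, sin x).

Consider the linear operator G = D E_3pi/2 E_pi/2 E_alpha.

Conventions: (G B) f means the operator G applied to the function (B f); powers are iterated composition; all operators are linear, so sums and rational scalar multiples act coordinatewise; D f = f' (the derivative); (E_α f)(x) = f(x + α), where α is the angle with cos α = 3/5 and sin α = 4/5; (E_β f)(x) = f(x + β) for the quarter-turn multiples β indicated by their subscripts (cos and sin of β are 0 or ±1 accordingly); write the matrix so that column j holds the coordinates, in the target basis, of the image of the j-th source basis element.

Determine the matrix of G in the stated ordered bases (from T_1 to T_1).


image of 1: 0
image of cos x: -(4/5)cos x - (3/5)sin x
image of sin x: (3/5)cos x - (4/5)sin x
each image's coordinates form column j of the matrix

the matrix is [[0, 0, 0]; [0, -4/5, 3/5]; [0, -3/5, -4/5]] (rows listed top to bottom)


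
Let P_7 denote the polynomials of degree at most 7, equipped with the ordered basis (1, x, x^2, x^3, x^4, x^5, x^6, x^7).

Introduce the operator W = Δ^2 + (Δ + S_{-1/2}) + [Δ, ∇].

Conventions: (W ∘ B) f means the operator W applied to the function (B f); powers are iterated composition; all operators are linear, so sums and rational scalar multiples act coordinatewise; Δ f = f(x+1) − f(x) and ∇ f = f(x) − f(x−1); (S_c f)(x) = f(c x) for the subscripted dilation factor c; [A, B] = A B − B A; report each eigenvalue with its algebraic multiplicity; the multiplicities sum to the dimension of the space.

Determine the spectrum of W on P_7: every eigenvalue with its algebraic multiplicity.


image of 1: 1
image of x: -(1/2)x + 1
image of x^2: (1/4)x^2 + 2x + 3
image of x^3: -(1/8)x^3 + 3x^2 + 9x + 7
image of x^4: (1/16)x^4 + 4x^3 + 18x^2 + 28x + 15
image of x^5: -(1/32)x^5 + 5x^4 + 30x^3 + 70x^2 + 75x + 31
image of x^6: (1/64)x^6 + 6x^5 + 45x^4 + 140x^3 + 225x^2 + 186x + 63
image of x^7: -(1/128)x^7 + 7x^6 + 63x^5 + 245x^4 + 525x^3 + 651x^2 + 441x + 127
the matrix is upper triangular; its diagonal is (1, -1/2, 1/4, -1/8, 1/16, -1/32, 1/64, -1/128)
for a triangular matrix the eigenvalues are the diagonal entries, with algebraic multiplicity their repetition count

λ = -1/2 (multiplicity 1), λ = -1/8 (multiplicity 1), λ = -1/32 (multiplicity 1), λ = -1/128 (multiplicity 1), λ = 1/64 (multiplicity 1), λ = 1/16 (multiplicity 1), λ = 1/4 (multiplicity 1), λ = 1 (multiplicity 1)


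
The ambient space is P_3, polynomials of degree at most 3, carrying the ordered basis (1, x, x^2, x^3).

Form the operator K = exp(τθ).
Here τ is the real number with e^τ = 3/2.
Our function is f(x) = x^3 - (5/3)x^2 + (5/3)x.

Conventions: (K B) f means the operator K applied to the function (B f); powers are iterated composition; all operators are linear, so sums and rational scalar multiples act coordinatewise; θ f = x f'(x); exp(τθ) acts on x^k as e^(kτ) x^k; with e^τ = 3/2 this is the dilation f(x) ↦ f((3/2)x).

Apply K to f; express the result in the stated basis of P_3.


g(x) = (27/8)x^3 - (15/4)x^2 + (5/2)x

exp(τθ) x^k = e^(kτ) x^k; with e^τ = 3/2 this sends x^k to (3/2)^k x^k
x ↦ 3/2 x
x^2 ↦ 9/4 x^2
x^3 ↦ 27/8 x^3
applying this coordinatewise to f: exp(τθ) f = (27/8)x^3 - (15/4)x^2 + (5/2)x


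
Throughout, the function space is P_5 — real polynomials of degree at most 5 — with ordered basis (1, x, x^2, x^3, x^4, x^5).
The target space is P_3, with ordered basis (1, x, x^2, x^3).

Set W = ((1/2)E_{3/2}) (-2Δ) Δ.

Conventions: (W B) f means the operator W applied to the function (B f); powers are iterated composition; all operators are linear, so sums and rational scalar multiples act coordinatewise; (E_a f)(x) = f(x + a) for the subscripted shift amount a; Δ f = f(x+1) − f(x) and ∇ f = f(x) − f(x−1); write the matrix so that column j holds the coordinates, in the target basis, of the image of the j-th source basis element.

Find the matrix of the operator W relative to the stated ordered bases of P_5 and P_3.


image of 1: 0
image of x: 0
image of x^2: -2
image of x^3: -6x - 15
image of x^4: -12x^2 - 60x - 77
image of x^5: -20x^3 - 150x^2 - 385x - 675/2
each image's coordinates form column j of the matrix

the matrix is [[0, 0, -2, -15, -77, -675/2]; [0, 0, 0, -6, -60, -385]; [0, 0, 0, 0, -12, -150]; [0, 0, 0, 0, 0, -20]] (rows listed top to bottom)


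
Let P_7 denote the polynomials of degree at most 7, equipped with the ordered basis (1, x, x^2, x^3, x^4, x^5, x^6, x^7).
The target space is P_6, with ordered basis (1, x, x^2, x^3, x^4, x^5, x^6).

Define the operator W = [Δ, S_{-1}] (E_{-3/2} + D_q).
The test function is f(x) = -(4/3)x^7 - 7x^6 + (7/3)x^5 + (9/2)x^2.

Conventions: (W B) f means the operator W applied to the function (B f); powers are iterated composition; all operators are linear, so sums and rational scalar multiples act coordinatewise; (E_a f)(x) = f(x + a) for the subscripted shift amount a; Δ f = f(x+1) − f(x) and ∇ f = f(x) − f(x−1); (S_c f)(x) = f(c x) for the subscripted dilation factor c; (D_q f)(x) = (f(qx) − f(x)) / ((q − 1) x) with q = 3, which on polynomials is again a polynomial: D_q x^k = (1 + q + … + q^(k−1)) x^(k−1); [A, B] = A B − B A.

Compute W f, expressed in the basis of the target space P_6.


g(x) = (56/3)x^6 - 17404x^5 + 25550x^4 - (169574/3)x^3 + (295421/6)x^2 - (209857/12)x + 31713/8

E_{-3/2} f = -(4/3)x^7 + 7x^6 + (7/3)x^5 - (385/4)x^4 + (1155/4)x^3 - (6291/16)x^2 + (4131/16)x - 4131/64
D_q f = -(4372/3)x^6 - 2548x^5 + (847/3)x^4 + 18x
(E_{-3/2} + D_q) f = -(4/3)x^7 - (4351/3)x^6 - (7637/3)x^5 + (2233/12)x^4 + (1155/4)x^3 - (6291/16)x^2 + (4419/16)x - 4131/64
S_{-1} (E_{-3/2} + D_q) f = (4/3)x^7 - (4351/3)x^6 + (7637/3)x^5 + (2233/12)x^4 - (1155/4)x^3 - (6291/16)x^2 - (4419/16)x - 4131/64
Δ S_{-1} (E_{-3/2} + D_q) f = (28/3)x^6 - 8674x^5 - 8980x^4 - 2759x^3 + (47759/12)x^2 + (25019/8)x + 2597/8
Δ (E_{-3/2} + D_q) f = -(28/3)x^6 - 8730x^5 - 34530x^4 - (161297/3)x^3 - (543083/12)x^2 - (494771/24)x - 7279/2
S_{-1} Δ (E_{-3/2} + D_q) f = -(28/3)x^6 + 8730x^5 - 34530x^4 + (161297/3)x^3 - (543083/12)x^2 + (494771/24)x - 7279/2
[Δ, S_{-1}] (E_{-3/2} + D_q) f = (56/3)x^6 - 17404x^5 + 25550x^4 - (169574/3)x^3 + (295421/6)x^2 - (209857/12)x + 31713/8


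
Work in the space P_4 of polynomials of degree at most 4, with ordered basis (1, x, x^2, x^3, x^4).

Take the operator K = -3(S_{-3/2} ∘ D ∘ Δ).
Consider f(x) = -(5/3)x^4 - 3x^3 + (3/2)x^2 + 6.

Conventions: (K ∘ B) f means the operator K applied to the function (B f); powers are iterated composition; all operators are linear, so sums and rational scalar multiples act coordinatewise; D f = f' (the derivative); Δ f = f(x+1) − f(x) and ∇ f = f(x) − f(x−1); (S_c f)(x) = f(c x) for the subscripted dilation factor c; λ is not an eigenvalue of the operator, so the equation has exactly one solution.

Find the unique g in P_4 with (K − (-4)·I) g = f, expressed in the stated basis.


write g with unknown coordinates in the stated basis and equate coefficients in (K − (-4)·I) g = f
solving from the highest basis element down gives g = -(5/12)x^4 - (3/4)x^3 - (129/16)x^2 + (171/16)x - 433/32
check: K g = (135/4)x^2 - (171/4)x + 481/8
so K g − (-4)·g = -(5/3)x^4 - 3x^3 + (3/2)x^2 + 6 = f ✓

the image equals g(x) = -(5/12)x^4 - (3/4)x^3 - (129/16)x^2 + (171/16)x - 433/32


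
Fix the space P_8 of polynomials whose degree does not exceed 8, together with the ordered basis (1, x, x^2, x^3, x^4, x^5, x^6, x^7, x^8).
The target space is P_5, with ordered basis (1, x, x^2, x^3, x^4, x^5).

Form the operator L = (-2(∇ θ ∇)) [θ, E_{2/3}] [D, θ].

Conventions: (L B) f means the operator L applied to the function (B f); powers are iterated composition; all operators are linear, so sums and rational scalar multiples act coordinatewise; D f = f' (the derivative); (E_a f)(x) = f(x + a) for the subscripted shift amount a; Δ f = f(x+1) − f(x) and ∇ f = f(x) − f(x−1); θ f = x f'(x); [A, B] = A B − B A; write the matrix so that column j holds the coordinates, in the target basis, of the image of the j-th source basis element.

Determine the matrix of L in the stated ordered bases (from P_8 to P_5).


image of 1: 0
image of x: 0
image of x^2: 0
image of x^3: 0
image of x^4: 32
image of x^5: 320x - 400/3
image of x^6: 1440x^2 - 1120x + 1120/3
image of x^7: 4480x^3 - 5040x^2 + (10640/3)x - 23800/27
image of x^8: 11200x^4 - (49280/3)x^3 + 17920x^2 - (239680/27)x + 152768/81
each image's coordinates form column j of the matrix

the matrix is [[0, 0, 0, 0, 32, -400/3, 1120/3, -23800/27, 152768/81]; [0, 0, 0, 0, 0, 320, -1120, 10640/3, -239680/27]; [0, 0, 0, 0, 0, 0, 1440, -5040, 17920]; [0, 0, 0, 0, 0, 0, 0, 4480, -49280/3]; [0, 0, 0, 0, 0, 0, 0, 0, 11200]; [0, 0, 0, 0, 0, 0, 0, 0, 0]] (rows listed top to bottom)


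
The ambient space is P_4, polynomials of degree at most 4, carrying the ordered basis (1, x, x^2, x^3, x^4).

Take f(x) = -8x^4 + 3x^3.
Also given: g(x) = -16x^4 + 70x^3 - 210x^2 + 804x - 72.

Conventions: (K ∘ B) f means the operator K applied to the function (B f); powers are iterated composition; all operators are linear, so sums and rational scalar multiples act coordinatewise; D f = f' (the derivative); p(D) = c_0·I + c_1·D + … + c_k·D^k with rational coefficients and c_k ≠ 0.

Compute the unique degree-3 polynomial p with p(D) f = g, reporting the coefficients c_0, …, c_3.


D^0 f = -8x^4 + 3x^3
D^1 f = -32x^3 + 9x^2
D^2 f = -96x^2 + 18x
D^3 f = -192x + 18
matching coefficients of g against c_0 f + c_1 Df + … from the top degree down determines the c_i
solution: c_0 = 2, c_1 = -2, c_2 = 2, c_3 = -4

c_0 = 2, c_1 = -2, c_2 = 2, c_3 = -4


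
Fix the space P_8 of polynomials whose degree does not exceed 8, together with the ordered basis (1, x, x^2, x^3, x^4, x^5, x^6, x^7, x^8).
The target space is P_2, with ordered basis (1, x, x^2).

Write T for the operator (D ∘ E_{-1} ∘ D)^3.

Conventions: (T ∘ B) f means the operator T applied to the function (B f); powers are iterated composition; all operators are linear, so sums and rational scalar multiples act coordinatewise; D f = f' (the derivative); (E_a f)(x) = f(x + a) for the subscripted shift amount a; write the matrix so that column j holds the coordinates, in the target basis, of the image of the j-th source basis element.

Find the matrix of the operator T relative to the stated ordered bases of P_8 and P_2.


the matrix is [[0, 0, 0, 0, 0, 0, 720, -15120, 181440]; [0, 0, 0, 0, 0, 0, 0, 5040, -120960]; [0, 0, 0, 0, 0, 0, 0, 0, 20160]] (rows listed top to bottom)

image of 1: 0
image of x: 0
image of x^2: 0
image of x^3: 0
image of x^4: 0
image of x^5: 0
image of x^6: 720
image of x^7: 5040x - 15120
image of x^8: 20160x^2 - 120960x + 181440
each image's coordinates form column j of the matrix


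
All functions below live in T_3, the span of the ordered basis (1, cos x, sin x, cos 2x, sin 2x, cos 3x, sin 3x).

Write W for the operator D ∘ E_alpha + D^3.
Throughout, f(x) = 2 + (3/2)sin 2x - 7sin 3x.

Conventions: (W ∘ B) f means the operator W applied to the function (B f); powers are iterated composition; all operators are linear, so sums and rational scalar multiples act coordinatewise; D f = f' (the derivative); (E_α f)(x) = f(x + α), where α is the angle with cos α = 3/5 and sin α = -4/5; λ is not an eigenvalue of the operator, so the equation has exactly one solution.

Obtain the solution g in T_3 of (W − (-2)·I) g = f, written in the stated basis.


the result is g(x) = 1 + (321/2216)cos 2x + (147/2216)sin 2x - (13041/56116)cos 3x - (1337/56116)sin 3x

write g with unknown coordinates in the stated basis and equate coefficients in (W − (-2)·I) g = f
solving from the highest basis element down gives g = 1 + (321/2216)cos 2x + (147/2216)sin 2x - (13041/56116)cos 3x - (1337/56116)sin 3x
check: W g = -(321/1108)cos 2x + (1515/1108)sin 2x + (13041/28058)cos 3x - (195069/28058)sin 3x
so W g − (-2)·g = 2 + (3/2)sin 2x - 7sin 3x = f ✓


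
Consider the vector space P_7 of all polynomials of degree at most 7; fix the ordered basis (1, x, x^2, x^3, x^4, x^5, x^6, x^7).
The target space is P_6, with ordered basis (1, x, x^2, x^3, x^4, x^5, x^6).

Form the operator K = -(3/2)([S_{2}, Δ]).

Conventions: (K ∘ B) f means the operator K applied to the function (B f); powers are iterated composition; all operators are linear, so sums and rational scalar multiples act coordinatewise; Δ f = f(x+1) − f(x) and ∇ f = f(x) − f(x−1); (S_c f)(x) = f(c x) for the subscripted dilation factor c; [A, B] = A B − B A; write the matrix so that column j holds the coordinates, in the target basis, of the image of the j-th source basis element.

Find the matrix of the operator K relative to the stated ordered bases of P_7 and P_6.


the matrix is [[0, 3/2, 9/2, 21/2, 45/2, 93/2, 189/2, 381/2]; [0, 0, 6, 27, 84, 225, 558, 1323]; [0, 0, 0, 18, 108, 420, 1350, 3906]; [0, 0, 0, 0, 48, 360, 1680, 6300]; [0, 0, 0, 0, 0, 120, 1080, 5880]; [0, 0, 0, 0, 0, 0, 288, 3024]; [0, 0, 0, 0, 0, 0, 0, 672]] (rows listed top to bottom)

image of 1: 0
image of x: 3/2
image of x^2: 6x + 9/2
image of x^3: 18x^2 + 27x + 21/2
image of x^4: 48x^3 + 108x^2 + 84x + 45/2
image of x^5: 120x^4 + 360x^3 + 420x^2 + 225x + 93/2
image of x^6: 288x^5 + 1080x^4 + 1680x^3 + 1350x^2 + 558x + 189/2
image of x^7: 672x^6 + 3024x^5 + 5880x^4 + 6300x^3 + 3906x^2 + 1323x + 381/2
each image's coordinates form column j of the matrix


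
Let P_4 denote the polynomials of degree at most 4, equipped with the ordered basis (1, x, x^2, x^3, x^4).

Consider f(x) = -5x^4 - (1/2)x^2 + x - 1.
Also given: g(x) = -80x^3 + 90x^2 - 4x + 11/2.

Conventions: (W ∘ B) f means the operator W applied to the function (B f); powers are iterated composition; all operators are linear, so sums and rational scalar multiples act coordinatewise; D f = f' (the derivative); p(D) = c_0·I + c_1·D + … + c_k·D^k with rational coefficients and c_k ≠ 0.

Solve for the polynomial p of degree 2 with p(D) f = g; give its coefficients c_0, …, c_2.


D^0 f = -5x^4 - (1/2)x^2 + x - 1
D^1 f = -20x^3 - x + 1
D^2 f = -60x^2 - 1
matching coefficients of g against c_0 f + c_1 Df + … from the top degree down determines the c_i
solution: c_0 = 0, c_1 = 4, c_2 = -3/2

p(D) = 4·D − (3/2)·D^2, i.e. c_0 = 0, c_1 = 4, c_2 = -3/2


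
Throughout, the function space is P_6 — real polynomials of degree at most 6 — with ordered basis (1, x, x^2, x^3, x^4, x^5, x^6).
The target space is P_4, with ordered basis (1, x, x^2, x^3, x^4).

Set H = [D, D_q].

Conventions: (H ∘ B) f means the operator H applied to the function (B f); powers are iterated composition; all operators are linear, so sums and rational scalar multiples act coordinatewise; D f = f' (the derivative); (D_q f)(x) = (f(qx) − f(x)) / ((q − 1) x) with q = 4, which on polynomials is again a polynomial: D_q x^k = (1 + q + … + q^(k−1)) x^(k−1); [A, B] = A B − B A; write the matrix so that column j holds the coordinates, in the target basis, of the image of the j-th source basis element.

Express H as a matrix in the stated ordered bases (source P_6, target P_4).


image of 1: 0
image of x: 0
image of x^2: 3
image of x^3: 27x
image of x^4: 171x^2
image of x^5: 939x^3
image of x^6: 4779x^4
each image's coordinates form column j of the matrix

the matrix is [[0, 0, 3, 0, 0, 0, 0]; [0, 0, 0, 27, 0, 0, 0]; [0, 0, 0, 0, 171, 0, 0]; [0, 0, 0, 0, 0, 939, 0]; [0, 0, 0, 0, 0, 0, 4779]] (rows listed top to bottom)


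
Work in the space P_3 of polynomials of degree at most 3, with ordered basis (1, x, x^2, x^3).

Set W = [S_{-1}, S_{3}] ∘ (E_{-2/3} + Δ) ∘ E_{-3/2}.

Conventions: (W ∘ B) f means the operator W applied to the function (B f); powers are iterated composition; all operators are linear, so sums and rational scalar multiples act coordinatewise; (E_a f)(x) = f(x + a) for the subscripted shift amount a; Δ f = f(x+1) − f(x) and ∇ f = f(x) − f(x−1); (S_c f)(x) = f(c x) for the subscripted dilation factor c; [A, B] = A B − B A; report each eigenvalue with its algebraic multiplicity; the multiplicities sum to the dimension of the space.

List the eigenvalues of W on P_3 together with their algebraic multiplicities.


λ = 0 (multiplicity 4)

image of 1: 0
image of x: 0
image of x^2: 0
image of x^3: 0
the matrix is upper triangular; its diagonal is (0, 0, 0, 0)
for a triangular matrix the eigenvalues are the diagonal entries, with algebraic multiplicity their repetition count


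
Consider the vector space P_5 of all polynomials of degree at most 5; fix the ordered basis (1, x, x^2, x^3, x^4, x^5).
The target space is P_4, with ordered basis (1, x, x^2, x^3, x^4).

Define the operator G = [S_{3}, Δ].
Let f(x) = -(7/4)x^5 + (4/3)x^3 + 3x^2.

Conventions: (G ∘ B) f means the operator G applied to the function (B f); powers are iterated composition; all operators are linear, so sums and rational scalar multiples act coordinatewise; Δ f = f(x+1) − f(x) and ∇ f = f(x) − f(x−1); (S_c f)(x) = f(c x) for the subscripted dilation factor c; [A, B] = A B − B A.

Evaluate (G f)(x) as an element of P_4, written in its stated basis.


the result is g(x) = (2835/2)x^4 + 3780x^3 + 4023x^2 + 1968x + 2189/6

Δ f = -(35/4)x^4 - (35/2)x^3 - (27/2)x^2 + (5/4)x + 31/12
S_{3} Δ f = -(2835/4)x^4 - (945/2)x^3 - (243/2)x^2 + (15/4)x + 31/12
S_{3} f = -(1701/4)x^5 + 36x^3 + 27x^2
Δ S_{3} f = -(8505/4)x^4 - (8505/2)x^3 - (8289/2)x^2 - (7857/4)x - 1449/4
[S_{3}, Δ] f = (2835/2)x^4 + 3780x^3 + 4023x^2 + 1968x + 2189/6


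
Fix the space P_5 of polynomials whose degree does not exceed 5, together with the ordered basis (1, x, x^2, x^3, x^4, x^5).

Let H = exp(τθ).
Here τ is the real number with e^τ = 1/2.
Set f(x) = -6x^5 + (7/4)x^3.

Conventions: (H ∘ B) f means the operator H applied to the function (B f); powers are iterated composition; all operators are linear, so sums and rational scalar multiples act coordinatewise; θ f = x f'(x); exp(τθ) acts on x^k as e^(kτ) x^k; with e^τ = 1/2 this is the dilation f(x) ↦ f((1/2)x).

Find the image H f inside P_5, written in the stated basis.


g(x) = -(3/16)x^5 + (7/32)x^3

exp(τθ) x^k = e^(kτ) x^k; with e^τ = 1/2 this sends x^k to (1/2)^k x^k
x^3 ↦ 1/8 x^3
x^5 ↦ 1/32 x^5
applying this coordinatewise to f: exp(τθ) f = -(3/16)x^5 + (7/32)x^3


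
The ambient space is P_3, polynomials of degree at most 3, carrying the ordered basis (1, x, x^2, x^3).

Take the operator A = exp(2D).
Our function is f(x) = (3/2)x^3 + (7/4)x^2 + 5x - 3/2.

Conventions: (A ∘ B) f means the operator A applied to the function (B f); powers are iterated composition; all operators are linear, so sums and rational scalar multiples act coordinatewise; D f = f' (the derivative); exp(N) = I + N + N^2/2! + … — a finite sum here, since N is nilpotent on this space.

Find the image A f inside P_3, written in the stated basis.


order-1 term: 9x^2 + 7x + 10
order-2 term: 18x + 7
order-3 term: 12
the series for exp(2D) f terminates at order 3
exp(2D) f = (3/2)x^3 + (43/4)x^2 + 30x + 55/2

the image equals g(x) = (3/2)x^3 + (43/4)x^2 + 30x + 55/2


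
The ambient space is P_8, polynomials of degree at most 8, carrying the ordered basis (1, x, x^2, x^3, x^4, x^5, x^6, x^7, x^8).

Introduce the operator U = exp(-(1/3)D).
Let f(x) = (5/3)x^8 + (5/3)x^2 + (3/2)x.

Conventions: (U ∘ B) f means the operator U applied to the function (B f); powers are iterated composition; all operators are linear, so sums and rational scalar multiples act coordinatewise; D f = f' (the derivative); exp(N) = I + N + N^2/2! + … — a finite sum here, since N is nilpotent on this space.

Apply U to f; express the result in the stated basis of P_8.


order-1 term: -(40/9)x^7 - (10/9)x - 1/2
order-2 term: (140/27)x^6 + 5/27
order-3 term: -(280/81)x^5
order-4 term: (350/243)x^4
order-5 term: -(280/729)x^3
order-6 term: (140/2187)x^2
order-7 term: -(40/6561)x
order-8 term: 5/19683
the series for exp(-(1/3)D) f terminates at order 8
exp(-(1/3)D) f = (5/3)x^8 - (40/9)x^7 + (140/27)x^6 - (280/81)x^5 + (350/243)x^4 - (280/729)x^3 + (3785/2187)x^2 + (5023/13122)x - 12383/39366

g(x) = (5/3)x^8 - (40/9)x^7 + (140/27)x^6 - (280/81)x^5 + (350/243)x^4 - (280/729)x^3 + (3785/2187)x^2 + (5023/13122)x - 12383/39366


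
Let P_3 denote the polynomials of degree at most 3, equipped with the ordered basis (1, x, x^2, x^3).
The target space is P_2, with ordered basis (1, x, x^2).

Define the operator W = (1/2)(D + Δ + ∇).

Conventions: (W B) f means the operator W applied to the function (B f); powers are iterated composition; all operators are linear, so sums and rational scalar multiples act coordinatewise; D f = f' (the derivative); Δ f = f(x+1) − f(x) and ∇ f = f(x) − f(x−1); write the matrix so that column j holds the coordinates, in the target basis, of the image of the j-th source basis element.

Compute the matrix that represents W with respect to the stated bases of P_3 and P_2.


the matrix is [[0, 3/2, 0, 1]; [0, 0, 3, 0]; [0, 0, 0, 9/2]] (rows listed top to bottom)

image of 1: 0
image of x: 3/2
image of x^2: 3x
image of x^3: (9/2)x^2 + 1
each image's coordinates form column j of the matrix


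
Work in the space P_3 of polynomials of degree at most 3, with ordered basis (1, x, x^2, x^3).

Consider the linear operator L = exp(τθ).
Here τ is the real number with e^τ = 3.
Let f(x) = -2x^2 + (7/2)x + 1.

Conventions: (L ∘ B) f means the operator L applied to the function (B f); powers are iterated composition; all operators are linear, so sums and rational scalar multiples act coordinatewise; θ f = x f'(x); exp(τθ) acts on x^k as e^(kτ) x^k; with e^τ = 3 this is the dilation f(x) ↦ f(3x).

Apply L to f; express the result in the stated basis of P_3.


the image equals g(x) = -18x^2 + (21/2)x + 1

exp(τθ) x^k = e^(kτ) x^k; with e^τ = 3 this sends x^k to 3^k x^k
x ↦ 3 x
x^2 ↦ 9 x^2
applying this coordinatewise to f: exp(τθ) f = -18x^2 + (21/2)x + 1


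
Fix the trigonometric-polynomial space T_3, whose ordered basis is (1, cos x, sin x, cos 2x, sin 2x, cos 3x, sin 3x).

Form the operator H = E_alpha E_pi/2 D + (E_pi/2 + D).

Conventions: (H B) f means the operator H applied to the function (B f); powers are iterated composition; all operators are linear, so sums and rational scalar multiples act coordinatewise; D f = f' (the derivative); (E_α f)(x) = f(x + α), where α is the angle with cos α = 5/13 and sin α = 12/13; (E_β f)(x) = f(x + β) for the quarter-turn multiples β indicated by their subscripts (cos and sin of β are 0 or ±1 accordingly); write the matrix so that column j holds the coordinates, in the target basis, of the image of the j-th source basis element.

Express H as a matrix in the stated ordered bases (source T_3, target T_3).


image of 1: 1
image of cos x: -(5/13)cos x - (14/13)sin x
image of sin x: (14/13)cos x - (5/13)sin x
image of cos 2x: (71/169)cos 2x - (576/169)sin 2x
image of sin 2x: (576/169)cos 2x + (71/169)sin 2x
image of cos 3x: -(6105/2197)cos 3x - (1910/2197)sin 3x
image of sin 3x: (1910/2197)cos 3x - (6105/2197)sin 3x
each image's coordinates form column j of the matrix

the matrix is [[1, 0, 0, 0, 0, 0, 0]; [0, -5/13, 14/13, 0, 0, 0, 0]; [0, -14/13, -5/13, 0, 0, 0, 0]; [0, 0, 0, 71/169, 576/169, 0, 0]; [0, 0, 0, -576/169, 71/169, 0, 0]; [0, 0, 0, 0, 0, -6105/2197, 1910/2197]; [0, 0, 0, 0, 0, -1910/2197, -6105/2197]] (rows listed top to bottom)


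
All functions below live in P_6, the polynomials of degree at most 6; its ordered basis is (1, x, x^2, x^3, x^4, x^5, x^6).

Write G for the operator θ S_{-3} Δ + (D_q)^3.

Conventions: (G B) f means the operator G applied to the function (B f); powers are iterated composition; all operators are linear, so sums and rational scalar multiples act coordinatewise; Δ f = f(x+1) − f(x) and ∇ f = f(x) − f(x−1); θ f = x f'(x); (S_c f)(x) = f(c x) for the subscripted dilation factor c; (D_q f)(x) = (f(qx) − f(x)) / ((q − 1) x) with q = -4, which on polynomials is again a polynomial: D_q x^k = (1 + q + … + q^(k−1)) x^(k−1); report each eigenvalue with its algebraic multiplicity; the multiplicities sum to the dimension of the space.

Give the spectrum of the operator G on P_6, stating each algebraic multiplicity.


image of 1: 0
image of x: 0
image of x^2: -6x
image of x^3: 54x^2 - 9x - 39
image of x^4: -324x^3 + 108x^2 + 1977x
image of x^5: 1620x^4 - 810x^3 - 135735x^2 - 15x
image of x^6: -7290x^5 + 4860x^4 + 8561025x^3 + 270x^2 - 18x
the matrix is upper triangular; its diagonal is (0, 0, 0, 0, 0, 0, 0)
for a triangular matrix the eigenvalues are the diagonal entries, with algebraic multiplicity their repetition count

λ = 0 (multiplicity 7)


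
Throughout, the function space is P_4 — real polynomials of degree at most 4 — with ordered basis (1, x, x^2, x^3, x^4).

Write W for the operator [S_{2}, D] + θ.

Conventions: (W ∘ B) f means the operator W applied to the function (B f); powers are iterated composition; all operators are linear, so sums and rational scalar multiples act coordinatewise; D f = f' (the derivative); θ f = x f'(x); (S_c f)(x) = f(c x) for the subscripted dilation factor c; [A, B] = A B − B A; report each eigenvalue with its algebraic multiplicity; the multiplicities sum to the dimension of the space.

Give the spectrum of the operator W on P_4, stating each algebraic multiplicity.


λ = 0 (multiplicity 1), λ = 1 (multiplicity 1), λ = 2 (multiplicity 1), λ = 3 (multiplicity 1), λ = 4 (multiplicity 1)

image of 1: 0
image of x: x - 1
image of x^2: 2x^2 - 4x
image of x^3: 3x^3 - 12x^2
image of x^4: 4x^4 - 32x^3
the matrix is upper triangular; its diagonal is (0, 1, 2, 3, 4)
for a triangular matrix the eigenvalues are the diagonal entries, with algebraic multiplicity their repetition count


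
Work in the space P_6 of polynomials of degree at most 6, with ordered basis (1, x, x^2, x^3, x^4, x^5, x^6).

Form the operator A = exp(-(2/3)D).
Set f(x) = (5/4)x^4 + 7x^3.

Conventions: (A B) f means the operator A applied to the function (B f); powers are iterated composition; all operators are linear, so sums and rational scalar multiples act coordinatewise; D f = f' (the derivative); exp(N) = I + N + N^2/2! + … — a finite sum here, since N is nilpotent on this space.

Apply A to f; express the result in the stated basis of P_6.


the image equals g(x) = (5/4)x^4 + (11/3)x^3 - (32/3)x^2 + (212/27)x - 148/81

order-1 term: -(10/3)x^3 - 14x^2
order-2 term: (10/3)x^2 + (28/3)x
order-3 term: -(40/27)x - 56/27
order-4 term: 20/81
the series for exp(-(2/3)D) f terminates at order 4
exp(-(2/3)D) f = (5/4)x^4 + (11/3)x^3 - (32/3)x^2 + (212/27)x - 148/81


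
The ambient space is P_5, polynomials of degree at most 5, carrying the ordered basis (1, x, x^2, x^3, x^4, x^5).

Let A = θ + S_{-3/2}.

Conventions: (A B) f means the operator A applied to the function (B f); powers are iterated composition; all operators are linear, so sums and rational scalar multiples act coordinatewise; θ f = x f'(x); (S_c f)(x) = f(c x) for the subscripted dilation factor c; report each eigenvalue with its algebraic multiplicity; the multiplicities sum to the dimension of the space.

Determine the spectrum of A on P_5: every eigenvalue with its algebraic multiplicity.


λ = -83/32 (multiplicity 1), λ = -1/2 (multiplicity 1), λ = -3/8 (multiplicity 1), λ = 1 (multiplicity 1), λ = 17/4 (multiplicity 1), λ = 145/16 (multiplicity 1)

image of 1: 1
image of x: -(1/2)x
image of x^2: (17/4)x^2
image of x^3: -(3/8)x^3
image of x^4: (145/16)x^4
image of x^5: -(83/32)x^5
the matrix is upper triangular; its diagonal is (1, -1/2, 17/4, -3/8, 145/16, -83/32)
for a triangular matrix the eigenvalues are the diagonal entries, with algebraic multiplicity their repetition count


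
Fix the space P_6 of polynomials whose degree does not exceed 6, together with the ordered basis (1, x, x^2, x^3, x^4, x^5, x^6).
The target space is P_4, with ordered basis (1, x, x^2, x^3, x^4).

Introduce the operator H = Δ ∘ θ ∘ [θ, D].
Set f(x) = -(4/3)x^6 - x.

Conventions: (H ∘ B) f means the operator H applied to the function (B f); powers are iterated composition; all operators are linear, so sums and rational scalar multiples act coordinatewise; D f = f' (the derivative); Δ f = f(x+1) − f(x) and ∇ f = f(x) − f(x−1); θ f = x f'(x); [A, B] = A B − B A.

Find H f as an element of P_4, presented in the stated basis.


the image equals g(x) = 200x^4 + 400x^3 + 400x^2 + 200x + 40

D f = -8x^5 - 1
θ D f = -40x^5
θ f = -8x^6 - x
D θ f = -48x^5 - 1
[θ, D] f = 8x^5 + 1
θ [θ, D] f = 40x^5
Δ θ [θ, D] f = 200x^4 + 400x^3 + 400x^2 + 200x + 40


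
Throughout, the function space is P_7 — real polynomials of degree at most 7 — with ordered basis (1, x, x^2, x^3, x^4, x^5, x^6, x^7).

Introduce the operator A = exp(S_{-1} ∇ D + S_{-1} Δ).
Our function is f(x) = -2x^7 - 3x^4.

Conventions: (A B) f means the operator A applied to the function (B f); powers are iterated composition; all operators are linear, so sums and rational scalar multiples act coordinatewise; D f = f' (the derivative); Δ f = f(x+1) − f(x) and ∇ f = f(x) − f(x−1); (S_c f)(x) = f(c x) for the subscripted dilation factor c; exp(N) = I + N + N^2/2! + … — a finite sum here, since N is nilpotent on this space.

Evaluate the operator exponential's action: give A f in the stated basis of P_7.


the result is g(x) = -2x^7 - 14x^6 + 168x^5 + 207x^4 - 2578x^3 - 2640x^2 + 6726x + 1029

order-1 term: -14x^6 + 126x^5 + 140x^4 + 362x^3 + 114x^2 + 74x - 3
order-2 term: 42x^5 - 2450x^3 + 18x^2 - 2926x - 105
order-3 term: 70x^4 - 420x^3 - 2730x^2 + 6988x + 620
order-4 term: -70x^3 + 2450x - 3
order-5 term: -42x^2 + 126x + 518
order-6 term: 14x
order-7 term: 2
the series for exp(S_{-1} ∇ D + S_{-1} Δ) f terminates at order 7
exp(S_{-1} ∇ D + S_{-1} Δ) f = -2x^7 - 14x^6 + 168x^5 + 207x^4 - 2578x^3 - 2640x^2 + 6726x + 1029


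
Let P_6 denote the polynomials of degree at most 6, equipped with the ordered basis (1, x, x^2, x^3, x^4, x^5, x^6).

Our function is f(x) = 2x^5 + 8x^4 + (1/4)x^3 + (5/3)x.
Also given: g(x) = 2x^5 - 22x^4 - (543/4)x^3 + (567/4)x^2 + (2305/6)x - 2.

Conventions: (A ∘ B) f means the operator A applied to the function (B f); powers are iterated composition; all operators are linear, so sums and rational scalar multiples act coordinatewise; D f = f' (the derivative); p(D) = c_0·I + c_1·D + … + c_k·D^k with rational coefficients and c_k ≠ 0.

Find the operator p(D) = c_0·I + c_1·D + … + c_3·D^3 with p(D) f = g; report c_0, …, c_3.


p(D) = I − 3·D − D^2 + 2·D^3, i.e. c_0 = 1, c_1 = -3, c_2 = -1, c_3 = 2

D^0 f = 2x^5 + 8x^4 + (1/4)x^3 + (5/3)x
D^1 f = 10x^4 + 32x^3 + (3/4)x^2 + 5/3
D^2 f = 40x^3 + 96x^2 + (3/2)x
D^3 f = 120x^2 + 192x + 3/2
matching coefficients of g against c_0 f + c_1 Df + … from the top degree down determines the c_i
solution: c_0 = 1, c_1 = -3, c_2 = -1, c_3 = 2


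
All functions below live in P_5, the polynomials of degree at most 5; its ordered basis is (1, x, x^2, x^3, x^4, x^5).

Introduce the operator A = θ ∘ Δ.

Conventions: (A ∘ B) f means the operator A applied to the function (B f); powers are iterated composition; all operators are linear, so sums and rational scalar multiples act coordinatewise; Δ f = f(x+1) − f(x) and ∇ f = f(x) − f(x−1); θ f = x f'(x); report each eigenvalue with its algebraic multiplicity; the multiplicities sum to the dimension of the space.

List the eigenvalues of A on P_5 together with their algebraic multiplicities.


λ = 0 (multiplicity 6)

image of 1: 0
image of x: 0
image of x^2: 2x
image of x^3: 6x^2 + 3x
image of x^4: 12x^3 + 12x^2 + 4x
image of x^5: 20x^4 + 30x^3 + 20x^2 + 5x
the matrix is upper triangular; its diagonal is (0, 0, 0, 0, 0, 0)
for a triangular matrix the eigenvalues are the diagonal entries, with algebraic multiplicity their repetition count


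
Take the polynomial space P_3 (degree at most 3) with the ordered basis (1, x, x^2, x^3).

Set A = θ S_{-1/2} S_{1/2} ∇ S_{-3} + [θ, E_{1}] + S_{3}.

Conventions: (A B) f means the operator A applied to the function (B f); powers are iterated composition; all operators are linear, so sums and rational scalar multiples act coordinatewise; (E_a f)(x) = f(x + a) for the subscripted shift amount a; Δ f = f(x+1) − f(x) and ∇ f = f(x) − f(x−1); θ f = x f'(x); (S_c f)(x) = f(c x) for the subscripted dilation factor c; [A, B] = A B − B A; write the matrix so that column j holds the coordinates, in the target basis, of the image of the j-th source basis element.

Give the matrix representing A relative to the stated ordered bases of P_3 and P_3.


image of 1: 1
image of x: 3x - 1
image of x^2: 9x^2 - (13/2)x - 2
image of x^3: 27x^3 - (105/8)x^2 - (105/4)x - 3
each image's coordinates form column j of the matrix

the matrix is [[1, -1, -2, -3]; [0, 3, -13/2, -105/4]; [0, 0, 9, -105/8]; [0, 0, 0, 27]] (rows listed top to bottom)


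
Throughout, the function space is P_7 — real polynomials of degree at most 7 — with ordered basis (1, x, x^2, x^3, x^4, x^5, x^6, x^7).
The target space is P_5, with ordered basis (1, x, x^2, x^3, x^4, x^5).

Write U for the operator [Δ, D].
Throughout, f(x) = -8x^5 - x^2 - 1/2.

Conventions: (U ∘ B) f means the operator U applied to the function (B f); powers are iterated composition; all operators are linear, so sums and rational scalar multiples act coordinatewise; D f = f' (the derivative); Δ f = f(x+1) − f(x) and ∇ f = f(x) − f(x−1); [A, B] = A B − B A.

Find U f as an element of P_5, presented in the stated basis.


the result is g(x) = 0

D f = -40x^4 - 2x
Δ D f = -160x^3 - 240x^2 - 160x - 42
Δ f = -40x^4 - 80x^3 - 80x^2 - 42x - 9
D Δ f = -160x^3 - 240x^2 - 160x - 42
[Δ, D] f = 0


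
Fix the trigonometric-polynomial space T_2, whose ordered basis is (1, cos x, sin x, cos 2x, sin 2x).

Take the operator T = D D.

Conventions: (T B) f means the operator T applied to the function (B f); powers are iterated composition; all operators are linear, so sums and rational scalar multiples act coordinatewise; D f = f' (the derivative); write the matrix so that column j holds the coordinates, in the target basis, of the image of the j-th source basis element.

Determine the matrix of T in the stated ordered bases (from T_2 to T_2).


the matrix is [[0, 0, 0, 0, 0]; [0, -1, 0, 0, 0]; [0, 0, -1, 0, 0]; [0, 0, 0, -4, 0]; [0, 0, 0, 0, -4]] (rows listed top to bottom)

image of 1: 0
image of cos x: -cos x
image of sin x: -sin x
image of cos 2x: -4cos 2x
image of sin 2x: -4sin 2x
each image's coordinates form column j of the matrix


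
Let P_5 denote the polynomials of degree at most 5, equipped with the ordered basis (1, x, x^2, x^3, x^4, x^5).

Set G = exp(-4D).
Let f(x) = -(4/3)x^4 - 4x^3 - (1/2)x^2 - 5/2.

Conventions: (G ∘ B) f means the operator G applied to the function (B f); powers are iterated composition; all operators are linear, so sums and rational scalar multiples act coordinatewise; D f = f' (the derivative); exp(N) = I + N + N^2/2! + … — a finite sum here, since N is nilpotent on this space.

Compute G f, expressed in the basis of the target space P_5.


g(x) = -(4/3)x^4 + (52/3)x^3 - (161/2)x^2 + (460/3)x - 575/6

order-1 term: (64/3)x^3 + 48x^2 + 4x
order-2 term: -128x^2 - 192x - 8
order-3 term: (1024/3)x + 256
order-4 term: -1024/3
the series for exp(-4D) f terminates at order 4
exp(-4D) f = -(4/3)x^4 + (52/3)x^3 - (161/2)x^2 + (460/3)x - 575/6
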